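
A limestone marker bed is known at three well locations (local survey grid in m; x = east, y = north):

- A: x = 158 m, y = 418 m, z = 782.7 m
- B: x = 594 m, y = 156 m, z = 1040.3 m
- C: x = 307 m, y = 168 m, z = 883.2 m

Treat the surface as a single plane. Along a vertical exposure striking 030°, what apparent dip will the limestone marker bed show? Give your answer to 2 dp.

Two edge vectors: A→B = (436, -262, 257.6), A→C = (149, -250, 100.5).
Normal n = (A→B) × (A→C) = (38069, -5435.6, -69962).
So ∂z/∂x = −n_x/n_z = 0.54414 and ∂z/∂y = −n_y/n_z = −0.07769.
Unit vector along 030° is (sin 30°, cos 30°) = (0.5000, 0.8660).
Slope in that direction = a·(0.5000) + b·(0.8660) = 0.20478.
Apparent dip = arctan|0.20478| = 11.57° (true dip is 28.8°, so apparent ≤ true as expected).

11.57°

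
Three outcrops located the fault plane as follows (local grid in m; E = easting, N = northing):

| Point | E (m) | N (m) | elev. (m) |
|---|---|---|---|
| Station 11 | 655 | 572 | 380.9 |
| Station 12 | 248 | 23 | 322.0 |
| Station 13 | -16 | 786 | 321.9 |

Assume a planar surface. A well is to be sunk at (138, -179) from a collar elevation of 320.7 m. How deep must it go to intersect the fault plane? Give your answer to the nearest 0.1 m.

16.4 m

Two edge vectors: Station 11→Station 12 = (-407, -549, -58.9), Station 11→Station 13 = (-671, 214, -59).
Normal n = (Station 11→Station 12) × (Station 11→Station 13) = (44995.6, 15508.9, -455477).
So ∂z/∂E = −n_x/n_z = 0.09879 and ∂z/∂N = −n_y/n_z = 0.03405.
Intercept c from Station 11: 380.9 − 64.71 − 19.48 = 296.72.
At (138, -179): z_contact = 13.63 − 6.09 + 296.72 = 304.26 m.
Depth below ground = 320.7 − 304.26 = 16.4 m.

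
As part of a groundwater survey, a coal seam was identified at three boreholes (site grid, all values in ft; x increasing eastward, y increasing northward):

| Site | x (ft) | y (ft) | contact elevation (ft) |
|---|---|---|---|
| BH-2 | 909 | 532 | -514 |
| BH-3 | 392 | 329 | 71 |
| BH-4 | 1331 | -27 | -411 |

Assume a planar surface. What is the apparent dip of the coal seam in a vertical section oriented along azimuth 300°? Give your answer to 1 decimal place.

Two edge vectors: BH-2→BH-3 = (-517, -203, 585), BH-2→BH-4 = (422, -559, 103).
Normal n = (BH-2→BH-3) × (BH-2→BH-4) = (306106, 300121, 374669).
So ∂z/∂x = −n_x/n_z = −0.81700 and ∂z/∂y = −n_y/n_z = −0.80103.
Unit vector along 300° is (sin 300°, cos 300°) = (-0.8660, 0.5000).
Slope in that direction = a·(-0.8660) + b·(0.5000) = 0.30703.
Apparent dip = arctan|0.30703| = 17.1° (true dip is 48.8°, so apparent ≤ true as expected).

17.1°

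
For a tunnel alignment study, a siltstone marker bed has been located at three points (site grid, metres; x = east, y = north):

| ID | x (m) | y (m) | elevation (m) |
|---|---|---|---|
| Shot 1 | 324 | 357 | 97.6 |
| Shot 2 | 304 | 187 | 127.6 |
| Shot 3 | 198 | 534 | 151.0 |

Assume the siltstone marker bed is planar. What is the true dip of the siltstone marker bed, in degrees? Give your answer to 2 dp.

30.40°

Let the plane be z = a·x + b·y + c.
Shot 2−Shot 1: −20a − 170b = 30;  Shot 3−Shot 1: −126a + 177b = 53.4.
Solving gives a = −0.57644, b = −0.10865.
Gradient magnitude |∇z| = √(a² + b²) = √(0.33229 + 0.01181) = 0.58659.
True dip = arctan(0.58659) = 30.40°, dipping toward E (azimuth ≈ 079°).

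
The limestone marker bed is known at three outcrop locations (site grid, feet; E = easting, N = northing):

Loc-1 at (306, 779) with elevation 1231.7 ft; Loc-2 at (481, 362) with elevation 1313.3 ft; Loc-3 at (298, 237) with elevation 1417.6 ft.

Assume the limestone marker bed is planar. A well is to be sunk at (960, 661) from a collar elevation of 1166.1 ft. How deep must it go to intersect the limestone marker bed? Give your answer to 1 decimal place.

116.3 ft

Two edge vectors: Loc-1→Loc-2 = (175, -417, 81.6), Loc-1→Loc-3 = (-8, -542, 185.9).
Normal n = (Loc-1→Loc-2) × (Loc-1→Loc-3) = (-33293.1, -33185.3, -98186).
So ∂z/∂E = −n_x/n_z = −0.33908 and ∂z/∂N = −n_y/n_z = −0.33798.
Intercept c from Loc-1: 1231.7 + 103.76 + 263.29 = 1598.75.
At (960, 661): z_contact = −325.52 − 223.41 + 1598.75 = 1049.82 ft.
Depth below ground = 1166.1 − 1049.82 = 116.3 ft.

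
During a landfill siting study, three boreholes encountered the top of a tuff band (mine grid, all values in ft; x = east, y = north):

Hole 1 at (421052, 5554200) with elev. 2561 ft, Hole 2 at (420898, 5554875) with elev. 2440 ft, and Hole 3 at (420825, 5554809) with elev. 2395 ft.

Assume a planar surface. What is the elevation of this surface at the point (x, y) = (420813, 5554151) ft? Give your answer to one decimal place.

2408.3 ft

Two edge vectors: Hole 1→Hole 2 = (-154, 675, -121), Hole 1→Hole 3 = (-227, 609, -166).
Normal n = (Hole 1→Hole 2) × (Hole 1→Hole 3) = (-38361, 1903, 59439).
So ∂z/∂x = −n_x/n_z = 0.645384344 and ∂z/∂y = −n_y/n_z = −0.032016016.
Intercept c from Hole 1: 2561 − 271740.37 + 177823.36 = −91356.01.
At (420813, 5554151): z = 271586.1 − 177821.8 − 91356.01 = 2408.3 ft.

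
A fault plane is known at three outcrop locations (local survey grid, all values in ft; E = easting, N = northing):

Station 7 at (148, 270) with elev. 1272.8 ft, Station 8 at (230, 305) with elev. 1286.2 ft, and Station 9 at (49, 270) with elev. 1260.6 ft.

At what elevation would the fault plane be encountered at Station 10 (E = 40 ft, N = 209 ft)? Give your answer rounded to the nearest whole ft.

1254 ft

Two edge vectors: Station 7→Station 8 = (82, 35, 13.4), Station 7→Station 9 = (-99, 0, -12.2).
Normal n = (Station 7→Station 8) × (Station 7→Station 9) = (-427, -326.2, 3465).
So ∂z/∂E = −n_x/n_z = 0.12323 and ∂z/∂N = −n_y/n_z = 0.09414.
Intercept c from Station 7: 1272.8 − 18.24 − 25.42 = 1229.14.
At (40, 209): z = 4.9 + 19.7 + 1229.14 = 1253.7 ft.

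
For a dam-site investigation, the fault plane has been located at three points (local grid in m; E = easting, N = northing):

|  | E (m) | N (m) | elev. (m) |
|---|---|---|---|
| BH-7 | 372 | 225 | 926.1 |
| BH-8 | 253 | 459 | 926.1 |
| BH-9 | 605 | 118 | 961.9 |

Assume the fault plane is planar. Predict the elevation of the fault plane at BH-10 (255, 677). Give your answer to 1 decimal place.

948.7 m

Two edge vectors: BH-7→BH-8 = (-119, 234, 0), BH-7→BH-9 = (233, -107, 35.8).
Normal n = (BH-7→BH-8) × (BH-7→BH-9) = (8377.2, 4260.2, -41789).
So ∂z/∂E = −n_x/n_z = 0.20046 and ∂z/∂N = −n_y/n_z = 0.10195.
Intercept c from BH-7: 926.1 − 74.57 − 22.94 = 828.59.
At (255, 677): z = 51.1 + 69.0 + 828.59 = 948.7 m.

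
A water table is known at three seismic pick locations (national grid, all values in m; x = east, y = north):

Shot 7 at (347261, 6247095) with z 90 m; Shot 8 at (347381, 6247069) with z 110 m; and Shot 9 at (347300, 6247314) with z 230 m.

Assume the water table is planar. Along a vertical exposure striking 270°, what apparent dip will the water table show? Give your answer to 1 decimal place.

16.4°

Let the plane be z = a·x + b·y + c.
Shot 8−Shot 7: 120a − 26b = 20;  Shot 9−Shot 7: 39a + 219b = 140.
Solving gives a = 0.29384, b = 0.58694.
Unit vector along 270° is (sin 270°, cos 270°) = (-1.0000, -0.0000).
Slope in that direction = a·(-1.0000) + b·(-0.0000) = −0.29384.
Apparent dip = arctan|0.29384| = 16.4° (true dip is 33.3°, so apparent ≤ true as expected).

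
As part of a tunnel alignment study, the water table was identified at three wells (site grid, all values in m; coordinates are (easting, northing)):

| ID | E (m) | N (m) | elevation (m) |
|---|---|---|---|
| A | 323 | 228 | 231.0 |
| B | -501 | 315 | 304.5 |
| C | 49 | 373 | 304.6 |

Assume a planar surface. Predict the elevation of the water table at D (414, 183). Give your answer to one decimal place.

Let the plane be z = a·E + b·N + c.
B−A: −824a + 87b = 73.5;  C−A: −274a + 145b = 73.6.
Solving gives a = −0.04448, b = 0.42353.
Then c = 231 − a·323 − b·228 = 148.80.
At (414, 183): z = −18.4 + 77.5 + 148.80 = 207.9 m.

207.9 m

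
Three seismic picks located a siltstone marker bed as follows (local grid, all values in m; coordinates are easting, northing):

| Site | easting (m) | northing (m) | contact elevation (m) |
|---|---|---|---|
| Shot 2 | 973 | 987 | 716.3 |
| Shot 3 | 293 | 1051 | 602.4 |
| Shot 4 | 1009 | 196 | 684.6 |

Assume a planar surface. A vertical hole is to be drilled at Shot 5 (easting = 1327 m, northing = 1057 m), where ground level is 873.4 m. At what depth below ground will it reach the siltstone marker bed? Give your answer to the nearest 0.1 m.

92.9 m

Let the plane be z = a·easting + b·northing + c.
Shot 3−Shot 2: −680a + 64b = −113.9;  Shot 4−Shot 2: 36a − 791b = −31.7.
Solving gives a = 0.172009, b = 0.047904.
Then c = 716.3 − a·973 − b·987 = 501.65.
At (1327, 1057): z_contact = 228.26 + 50.63 + 501.65 = 780.54 m.
Depth below ground = 873.4 − 780.54 = 92.9 m.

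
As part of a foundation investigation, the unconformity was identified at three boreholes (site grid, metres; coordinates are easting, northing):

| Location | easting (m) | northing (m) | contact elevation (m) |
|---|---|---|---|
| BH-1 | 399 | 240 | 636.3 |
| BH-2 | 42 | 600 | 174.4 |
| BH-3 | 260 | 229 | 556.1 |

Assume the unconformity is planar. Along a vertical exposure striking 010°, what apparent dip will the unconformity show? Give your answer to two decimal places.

28.36°

Let the plane be z = a·easting + b·northing + c.
BH-2−BH-1: −357a + 360b = −461.9;  BH-3−BH-1: −139a − 11b = −80.2.
Solving gives a = 0.62914, b = −0.65916.
Unit vector along 010° is (sin 10°, cos 10°) = (0.1736, 0.9848).
Slope in that direction = a·(0.1736) + b·(0.9848) = −0.53989.
Apparent dip = arctan|0.53989| = 28.36° (true dip is 42.3°, so apparent ≤ true as expected).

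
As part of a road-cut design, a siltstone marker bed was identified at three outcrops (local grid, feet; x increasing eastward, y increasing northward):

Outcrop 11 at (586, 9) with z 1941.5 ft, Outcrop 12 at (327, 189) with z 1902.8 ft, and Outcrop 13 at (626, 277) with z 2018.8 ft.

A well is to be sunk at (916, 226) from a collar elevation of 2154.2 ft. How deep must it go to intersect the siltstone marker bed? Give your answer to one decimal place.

Two edge vectors: Outcrop 11→Outcrop 12 = (-259, 180, -38.7), Outcrop 11→Outcrop 13 = (40, 268, 77.3).
Normal n = (Outcrop 11→Outcrop 12) × (Outcrop 11→Outcrop 13) = (24285.6, 18472.7, -76612).
So ∂z/∂x = −n_x/n_z = 0.31699 and ∂z/∂y = −n_y/n_z = 0.24112.
Intercept c from Outcrop 11: 1941.5 − 185.76 − 2.17 = 1753.57.
At (916, 226): z_contact = 290.37 + 54.49 + 1753.57 = 2098.43 ft.
Depth below ground = 2154.2 − 2098.43 = 55.8 ft.

55.8 ft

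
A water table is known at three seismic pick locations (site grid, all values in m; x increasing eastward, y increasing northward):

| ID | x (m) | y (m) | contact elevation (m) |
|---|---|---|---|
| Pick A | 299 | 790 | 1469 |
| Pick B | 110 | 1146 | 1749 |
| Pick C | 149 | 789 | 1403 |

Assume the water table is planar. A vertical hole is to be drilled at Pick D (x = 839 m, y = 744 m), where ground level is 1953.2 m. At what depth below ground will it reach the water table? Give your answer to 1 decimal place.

Two edge vectors: Pick A→Pick B = (-189, 356, 280), Pick A→Pick C = (-150, -1, -66).
Normal n = (Pick A→Pick B) × (Pick A→Pick C) = (-23216, -54474, 53589).
So ∂z/∂x = −n_x/n_z = 0.433223 and ∂z/∂y = −n_y/n_z = 1.016515.
Intercept c from Pick A: 1469 − 129.53 − 803.05 = 536.42.
At (839, 744): z_contact = 363.47 + 756.29 + 536.42 = 1656.18 m.
Depth below ground = 1953.2 − 1656.18 = 297.0 m.

297.0 m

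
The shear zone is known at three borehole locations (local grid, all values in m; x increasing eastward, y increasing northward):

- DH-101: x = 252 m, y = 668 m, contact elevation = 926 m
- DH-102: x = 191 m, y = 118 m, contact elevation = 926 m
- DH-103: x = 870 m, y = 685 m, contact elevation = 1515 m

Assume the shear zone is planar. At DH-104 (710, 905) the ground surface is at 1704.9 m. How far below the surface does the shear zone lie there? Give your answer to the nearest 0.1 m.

Two edge vectors: DH-101→DH-102 = (-61, -550, 0), DH-101→DH-103 = (618, 17, 589).
Normal n = (DH-101→DH-102) × (DH-101→DH-103) = (-323950, 35929, 338863).
So ∂z/∂x = −n_x/n_z = 0.95599 and ∂z/∂y = −n_y/n_z = −0.10603.
Intercept c from DH-101: 926 − 240.91 + 70.83 = 755.92.
At (710, 905): z_contact = 678.75 − 95.96 + 755.92 = 1338.72 m.
Depth below ground = 1704.9 − 1338.72 = 366.2 m.

366.2 m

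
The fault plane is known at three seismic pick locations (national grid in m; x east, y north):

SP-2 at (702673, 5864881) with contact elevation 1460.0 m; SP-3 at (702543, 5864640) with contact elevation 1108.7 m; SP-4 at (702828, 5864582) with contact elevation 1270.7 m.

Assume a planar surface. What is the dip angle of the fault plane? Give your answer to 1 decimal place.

52.4°

Two edge vectors: SP-2→SP-3 = (-130, -241, -351.3), SP-2→SP-4 = (155, -299, -189.3).
Normal n = (SP-2→SP-3) × (SP-2→SP-4) = (-59417.4, -79060.5, 76225).
So ∂z/∂x = −n_x/n_z = 0.77950 and ∂z/∂y = −n_y/n_z = 1.03720.
Gradient magnitude |∇z| = √(a² + b²) = √(0.60762 + 1.07578) = 1.29746.
True dip = arctan(1.29746) = 52.4°, dipping toward SW (azimuth ≈ 217°).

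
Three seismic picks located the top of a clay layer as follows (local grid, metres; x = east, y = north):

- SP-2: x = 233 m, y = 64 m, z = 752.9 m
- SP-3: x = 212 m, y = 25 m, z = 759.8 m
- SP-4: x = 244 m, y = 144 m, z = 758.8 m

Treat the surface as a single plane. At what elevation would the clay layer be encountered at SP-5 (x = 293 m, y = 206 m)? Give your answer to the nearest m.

Two edge vectors: SP-2→SP-3 = (-21, -39, 6.9), SP-2→SP-4 = (11, 80, 5.9).
Normal n = (SP-2→SP-3) × (SP-2→SP-4) = (-782.1, 199.8, -1251).
So ∂z/∂x = −n_x/n_z = −0.62518 and ∂z/∂y = −n_y/n_z = 0.15971.
Intercept c from SP-2: 752.9 + 145.67 − 10.22 = 888.35.
At (293, 206): z = −183.2 + 32.9 + 888.35 = 738.1 m.

738 m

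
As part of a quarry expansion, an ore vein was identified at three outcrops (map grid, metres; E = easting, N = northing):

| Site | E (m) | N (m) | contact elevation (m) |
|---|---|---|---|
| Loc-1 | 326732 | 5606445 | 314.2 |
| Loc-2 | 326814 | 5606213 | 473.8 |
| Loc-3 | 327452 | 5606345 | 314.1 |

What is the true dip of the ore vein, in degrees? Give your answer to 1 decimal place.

Let the plane be z = a·E + b·N + c.
Loc-2−Loc-1: 82a − 232b = 159.6;  Loc-3−Loc-1: 720a − 100b = −0.1.
Solving gives a = −0.10062, b = −0.72350.
Gradient magnitude |∇z| = √(a² + b²) = √(0.01013 + 0.52345) = 0.73046.
True dip = arctan(0.73046) = 36.1°, dipping toward N (azimuth ≈ 008°).

36.1°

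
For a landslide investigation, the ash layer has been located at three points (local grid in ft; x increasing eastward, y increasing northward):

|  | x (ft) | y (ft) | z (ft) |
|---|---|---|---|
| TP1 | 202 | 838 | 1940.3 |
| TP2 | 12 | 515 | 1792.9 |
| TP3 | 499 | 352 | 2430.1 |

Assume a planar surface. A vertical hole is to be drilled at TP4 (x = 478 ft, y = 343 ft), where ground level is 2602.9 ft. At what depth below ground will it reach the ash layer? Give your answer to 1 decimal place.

196.1 ft

Let the plane be z = a·x + b·y + c.
TP2−TP1: −190a − 323b = −147.4;  TP3−TP1: 297a − 486b = 489.8.
Solving gives a = 1.22080, b = −0.26177.
Then c = 1940.3 − a·202 − b·838 = 1913.06.
At (478, 343): z_contact = 583.54 − 89.79 + 1913.06 = 2406.82 ft.
Depth below ground = 2602.9 − 2406.82 = 196.1 ft.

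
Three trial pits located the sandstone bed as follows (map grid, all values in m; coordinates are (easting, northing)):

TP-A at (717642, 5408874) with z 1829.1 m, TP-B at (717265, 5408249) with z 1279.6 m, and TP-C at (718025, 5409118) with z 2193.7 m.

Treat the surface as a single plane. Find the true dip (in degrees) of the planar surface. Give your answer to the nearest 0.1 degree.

38.9°

Two edge vectors: TP-A→TP-B = (-377, -625, -549.5), TP-A→TP-C = (383, 244, 364.6).
Normal n = (TP-A→TP-B) × (TP-A→TP-C) = (-93797, -73004.3, 147387).
So ∂z/∂E = −n_x/n_z = 0.63640 and ∂z/∂N = −n_y/n_z = 0.49532.
Gradient magnitude |∇z| = √(a² + b²) = √(0.40500 + 0.24535) = 0.80644.
True dip = arctan(0.80644) = 38.9°, dipping toward SW (azimuth ≈ 232°).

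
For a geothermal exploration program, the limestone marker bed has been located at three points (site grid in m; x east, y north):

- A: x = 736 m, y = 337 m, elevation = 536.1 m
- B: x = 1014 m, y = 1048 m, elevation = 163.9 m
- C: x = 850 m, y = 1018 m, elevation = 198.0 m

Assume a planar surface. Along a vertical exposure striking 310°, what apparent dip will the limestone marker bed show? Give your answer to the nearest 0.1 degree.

12.1°

Let the plane be z = a·x + b·y + c.
B−A: 278a + 711b = −372.2;  C−A: 114a + 681b = −338.1.
Solving gives a = −0.12081, b = −0.47625.
Unit vector along 310° is (sin 310°, cos 310°) = (-0.7660, 0.6428).
Slope in that direction = a·(-0.7660) + b·(0.6428) = −0.21359.
Apparent dip = arctan|0.21359| = 12.1° (true dip is 26.2°, so apparent ≤ true as expected).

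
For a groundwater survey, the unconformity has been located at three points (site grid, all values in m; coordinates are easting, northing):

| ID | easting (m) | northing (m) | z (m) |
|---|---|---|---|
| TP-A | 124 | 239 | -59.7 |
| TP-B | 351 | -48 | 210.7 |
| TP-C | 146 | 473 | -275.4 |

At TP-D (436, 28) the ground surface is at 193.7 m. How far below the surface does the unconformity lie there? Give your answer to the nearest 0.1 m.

Two edge vectors: TP-A→TP-B = (227, -287, 270.4), TP-A→TP-C = (22, 234, -215.7).
Normal n = (TP-A→TP-B) × (TP-A→TP-C) = (-1367.7, 54912.7, 59432).
So ∂z/∂easting = −n_x/n_z = 0.02301 and ∂z/∂northing = −n_y/n_z = −0.92396.
Intercept c from TP-A: -59.7 − 2.85 + 220.83 = 158.27.
At (436, 28): z_contact = 10.03 − 25.87 + 158.27 = 142.44 m.
Depth below ground = 193.7 − 142.44 = 51.3 m.

51.3 m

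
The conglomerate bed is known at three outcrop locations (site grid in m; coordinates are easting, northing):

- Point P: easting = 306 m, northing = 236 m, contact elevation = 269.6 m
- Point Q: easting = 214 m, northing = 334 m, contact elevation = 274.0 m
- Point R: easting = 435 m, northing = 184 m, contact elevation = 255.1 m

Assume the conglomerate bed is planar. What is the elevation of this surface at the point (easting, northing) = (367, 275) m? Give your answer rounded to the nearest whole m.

257 m

Two edge vectors: Point P→Point Q = (-92, 98, 4.4), Point P→Point R = (129, -52, -14.5).
Normal n = (Point P→Point Q) × (Point P→Point R) = (-1192.2, -766.4, -7858).
So ∂z/∂easting = −n_x/n_z = −0.15172 and ∂z/∂northing = −n_y/n_z = −0.09753.
Intercept c from Point P: 269.6 + 46.43 + 23.02 = 339.04.
At (367, 275): z = −55.7 − 26.8 + 339.04 = 256.5 m.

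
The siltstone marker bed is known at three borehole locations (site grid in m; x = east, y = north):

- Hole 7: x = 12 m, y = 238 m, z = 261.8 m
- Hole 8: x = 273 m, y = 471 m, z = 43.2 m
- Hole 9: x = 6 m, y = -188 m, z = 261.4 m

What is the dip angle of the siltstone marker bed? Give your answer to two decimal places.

Let the plane be z = a·x + b·y + c.
Hole 8−Hole 7: 261a + 233b = −218.6;  Hole 9−Hole 7: −6a − 426b = −0.4.
Solving gives a = −0.84906, b = 0.01290.
Gradient magnitude |∇z| = √(a² + b²) = √(0.72091 + 0.00017) = 0.84916.
True dip = arctan(0.84916) = 40.34°, dipping toward E (azimuth ≈ 091°).

40.34°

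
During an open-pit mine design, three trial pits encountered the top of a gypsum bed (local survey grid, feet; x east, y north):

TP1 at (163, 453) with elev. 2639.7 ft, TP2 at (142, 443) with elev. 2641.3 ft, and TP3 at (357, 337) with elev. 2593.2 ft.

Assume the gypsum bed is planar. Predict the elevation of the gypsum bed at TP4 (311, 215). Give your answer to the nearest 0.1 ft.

Let the plane be z = a·x + b·y + c.
TP2−TP1: −21a − 10b = 1.6;  TP3−TP1: 194a − 116b = −46.5.
Solving gives a = −0.14867, b = 0.15222.
Then c = 2639.7 − a·163 − b·453 = 2594.98.
At (311, 215): z = −46.2 + 32.7 + 2594.98 = 2581.5 ft.

2581.5 ft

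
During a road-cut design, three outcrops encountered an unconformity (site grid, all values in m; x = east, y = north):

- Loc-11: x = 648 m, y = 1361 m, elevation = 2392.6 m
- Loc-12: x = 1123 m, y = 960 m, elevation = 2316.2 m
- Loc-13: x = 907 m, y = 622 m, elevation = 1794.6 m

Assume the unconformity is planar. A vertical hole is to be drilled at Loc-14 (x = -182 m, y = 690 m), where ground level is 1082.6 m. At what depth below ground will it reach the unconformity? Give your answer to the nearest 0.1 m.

Let the plane be z = a·x + b·y + c.
Loc-12−Loc-11: 475a − 401b = −76.4;  Loc-13−Loc-11: 259a − 739b = −598.
Solving gives a = 0.741762, b = 1.069170.
Then c = 2392.6 − a·648 − b·1361 = 456.80.
At (-182, 690): z_contact = −135.00 + 737.73 + 456.80 = 1059.52 m.
Depth below ground = 1082.6 − 1059.52 = 23.1 m.

23.1 m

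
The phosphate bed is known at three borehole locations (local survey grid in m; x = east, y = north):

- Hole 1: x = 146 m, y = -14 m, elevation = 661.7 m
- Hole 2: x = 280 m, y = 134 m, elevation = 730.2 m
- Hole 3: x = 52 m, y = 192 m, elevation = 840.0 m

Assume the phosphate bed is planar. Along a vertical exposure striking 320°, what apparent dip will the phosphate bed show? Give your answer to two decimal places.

36.86°

Two edge vectors: Hole 1→Hole 2 = (134, 148, 68.5), Hole 1→Hole 3 = (-94, 206, 178.3).
Normal n = (Hole 1→Hole 2) × (Hole 1→Hole 3) = (12277.4, -30331.2, 41516).
So ∂z/∂x = −n_x/n_z = −0.29573 and ∂z/∂y = −n_y/n_z = 0.73059.
Unit vector along 320° is (sin 320°, cos 320°) = (-0.6428, 0.7660).
Slope in that direction = a·(-0.6428) + b·(0.7660) = 0.74975.
Apparent dip = arctan|0.74975| = 36.86° (true dip is 38.2°, so apparent ≤ true as expected).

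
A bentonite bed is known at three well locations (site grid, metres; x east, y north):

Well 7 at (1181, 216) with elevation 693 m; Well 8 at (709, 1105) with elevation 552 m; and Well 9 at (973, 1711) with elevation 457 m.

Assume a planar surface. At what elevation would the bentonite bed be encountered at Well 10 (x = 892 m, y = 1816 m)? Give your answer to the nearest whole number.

Let the plane be z = a·x + b·y + c.
Well 8−Well 7: −472a + 889b = −141;  Well 9−Well 7: −208a + 1495b = −236.
Solving gives a = 0.00190, b = −0.15759.
Then c = 693 − a·1181 − b·216 = 724.79.
At (892, 1816): z = 1.7 − 286.2 + 724.79 = 440.3 m.

440 m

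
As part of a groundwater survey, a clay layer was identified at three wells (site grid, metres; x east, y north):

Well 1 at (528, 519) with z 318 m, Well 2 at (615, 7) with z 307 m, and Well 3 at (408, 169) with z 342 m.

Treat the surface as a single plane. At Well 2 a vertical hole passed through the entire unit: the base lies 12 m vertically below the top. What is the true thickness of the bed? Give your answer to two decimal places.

11.82 m

Two edge vectors: Well 1→Well 2 = (87, -512, -11), Well 1→Well 3 = (-120, -350, 24).
Normal n = (Well 1→Well 2) × (Well 1→Well 3) = (-16138, -768, -91890).
So ∂z/∂x = −n_x/n_z = −0.17562 and ∂z/∂y = −n_y/n_z = −0.00836.
|∇z| = √(a²+b²) = 0.17582, so dip δ = arctan(0.17582) = 9.97°.
True thickness = vertical thickness × cos δ = 12 × cos 9.97° = 11.82 m.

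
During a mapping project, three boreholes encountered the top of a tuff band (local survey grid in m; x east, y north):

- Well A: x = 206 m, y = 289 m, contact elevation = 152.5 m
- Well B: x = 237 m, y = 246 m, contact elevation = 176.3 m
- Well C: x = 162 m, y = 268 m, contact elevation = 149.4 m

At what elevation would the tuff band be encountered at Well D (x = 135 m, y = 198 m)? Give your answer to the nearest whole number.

169 m

Two edge vectors: Well A→Well B = (31, -43, 23.8), Well A→Well C = (-44, -21, -3.1).
Normal n = (Well A→Well B) × (Well A→Well C) = (633.1, -951.1, -2543).
So ∂z/∂x = −n_x/n_z = 0.24896 and ∂z/∂y = −n_y/n_z = −0.37401.
Intercept c from Well A: 152.5 − 51.29 + 108.09 = 209.30.
At (135, 198): z = 33.6 − 74.1 + 209.30 = 168.9 m.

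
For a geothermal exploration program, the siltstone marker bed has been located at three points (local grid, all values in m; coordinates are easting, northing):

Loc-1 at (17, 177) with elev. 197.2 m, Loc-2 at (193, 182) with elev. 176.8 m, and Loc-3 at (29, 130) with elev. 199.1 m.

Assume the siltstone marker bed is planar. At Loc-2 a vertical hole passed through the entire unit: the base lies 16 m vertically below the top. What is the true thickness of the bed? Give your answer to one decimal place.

15.9 m

Two edge vectors: Loc-1→Loc-2 = (176, 5, -20.4), Loc-1→Loc-3 = (12, -47, 1.9).
Normal n = (Loc-1→Loc-2) × (Loc-1→Loc-3) = (-949.3, -579.2, -8332).
So ∂z/∂easting = −n_x/n_z = −0.11393 and ∂z/∂northing = −n_y/n_z = −0.06952.
|∇z| = √(a²+b²) = 0.13347, so dip δ = arctan(0.13347) = 7.60°.
True thickness = vertical thickness × cos δ = 16 × cos 7.60° = 15.9 m.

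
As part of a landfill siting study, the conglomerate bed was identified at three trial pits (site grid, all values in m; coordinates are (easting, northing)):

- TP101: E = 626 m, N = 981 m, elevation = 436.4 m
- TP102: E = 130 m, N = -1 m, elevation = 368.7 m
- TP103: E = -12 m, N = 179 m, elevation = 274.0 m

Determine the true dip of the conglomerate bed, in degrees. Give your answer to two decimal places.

Two edge vectors: TP101→TP102 = (-496, -982, -67.7), TP101→TP103 = (-638, -802, -162.4).
Normal n = (TP101→TP102) × (TP101→TP103) = (105181.4, -37357.8, -228724).
So ∂z/∂E = −n_x/n_z = 0.45986 and ∂z/∂N = −n_y/n_z = −0.16333.
Gradient magnitude |∇z| = √(a² + b²) = √(0.21147 + 0.02668) = 0.48801.
True dip = arctan(0.48801) = 26.01°, dipping toward WNW (azimuth ≈ 290°).

26.01°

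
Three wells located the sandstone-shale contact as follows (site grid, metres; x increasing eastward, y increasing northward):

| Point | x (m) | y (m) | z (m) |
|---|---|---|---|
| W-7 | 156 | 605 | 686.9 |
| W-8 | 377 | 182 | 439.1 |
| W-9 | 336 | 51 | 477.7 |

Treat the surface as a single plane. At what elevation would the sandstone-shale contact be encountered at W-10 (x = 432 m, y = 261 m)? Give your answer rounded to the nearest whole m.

Let the plane be z = a·x + b·y + c.
W-8−W-7: 221a − 423b = −247.8;  W-9−W-7: 180a − 554b = −209.2.
Solving gives a = −1.05391, b = 0.03519.
Then c = 686.9 − a·156 − b·605 = 830.02.
At (432, 261): z = −455.3 + 9.2 + 830.02 = 383.9 m.

384 m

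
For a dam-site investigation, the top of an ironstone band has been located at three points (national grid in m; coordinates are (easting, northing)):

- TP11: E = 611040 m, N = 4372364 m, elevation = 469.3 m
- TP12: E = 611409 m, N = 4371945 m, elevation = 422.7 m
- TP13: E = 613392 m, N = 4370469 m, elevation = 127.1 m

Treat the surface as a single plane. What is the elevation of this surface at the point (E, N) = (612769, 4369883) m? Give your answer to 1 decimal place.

281.1 m

Let the plane be z = a·E + b·N + c.
TP12−TP11: 369a − 419b = −46.6;  TP13−TP11: 2352a − 1895b = −342.2.
Solving gives a = −0.192412475, b = −0.058234375.
Then c = 469.3 − a·611040 − b·4372364 = 372662.91.
At (612769, 4369883): z = −117904.4 − 254477.4 + 372662.91 = 281.1 m.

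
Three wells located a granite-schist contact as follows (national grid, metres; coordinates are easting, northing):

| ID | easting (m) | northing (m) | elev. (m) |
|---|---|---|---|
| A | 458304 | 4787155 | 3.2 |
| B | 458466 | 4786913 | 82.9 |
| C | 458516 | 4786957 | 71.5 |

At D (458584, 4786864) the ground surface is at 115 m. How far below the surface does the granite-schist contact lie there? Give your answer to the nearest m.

13 m

Let the plane be z = a·easting + b·northing + c.
B−A: 162a − 242b = 79.7;  C−A: 212a − 198b = 68.3.
Solving gives a = 0.03890160, b = −0.30329727.
Then c = 3.2 − a·458304 − b·4787155 = 1434105.51.
At (458584, 4786864): z_contact = 17839.7 − 1451842.8 + 1434105.51 = 102.4 m.
Depth below ground = 115 − 102.4 = 13 m.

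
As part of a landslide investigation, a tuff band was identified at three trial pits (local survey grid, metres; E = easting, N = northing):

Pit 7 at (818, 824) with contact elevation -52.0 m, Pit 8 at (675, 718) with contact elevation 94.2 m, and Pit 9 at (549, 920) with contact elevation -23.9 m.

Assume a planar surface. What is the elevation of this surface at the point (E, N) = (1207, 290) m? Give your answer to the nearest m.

Two edge vectors: Pit 7→Pit 8 = (-143, -106, 146.2), Pit 7→Pit 9 = (-269, 96, 28.1).
Normal n = (Pit 7→Pit 8) × (Pit 7→Pit 9) = (-17013.8, -35309.5, -42242).
So ∂z/∂E = −n_x/n_z = −0.40277 and ∂z/∂N = −n_y/n_z = −0.83589.
Intercept c from Pit 7: -52 + 329.47 + 688.77 = 966.24.
At (1207, 290): z = −486.1 − 242.4 + 966.24 = 237.7 m.

238 m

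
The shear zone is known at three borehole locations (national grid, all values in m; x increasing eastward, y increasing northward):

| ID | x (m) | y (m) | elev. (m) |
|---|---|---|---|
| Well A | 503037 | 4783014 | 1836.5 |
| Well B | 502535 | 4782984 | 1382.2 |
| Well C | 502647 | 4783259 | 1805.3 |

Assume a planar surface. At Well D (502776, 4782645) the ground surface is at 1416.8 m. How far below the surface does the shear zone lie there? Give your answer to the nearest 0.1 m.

240.3 m

Let the plane be z = a·x + b·y + c.
Well B−Well A: −502a − 30b = −454.3;  Well C−Well A: −390a + 245b = −31.2.
Solving gives a = 0.833317247, b = 1.199158067.
Then c = 1836.5 − a·503037 − b·4783014 = −6152942.73.
At (502776, 4782645): z_contact = 418971.91 + 5735147.33 − 6152942.73 = 1176.51 m.
Depth below ground = 1416.8 − 1176.51 = 240.3 m.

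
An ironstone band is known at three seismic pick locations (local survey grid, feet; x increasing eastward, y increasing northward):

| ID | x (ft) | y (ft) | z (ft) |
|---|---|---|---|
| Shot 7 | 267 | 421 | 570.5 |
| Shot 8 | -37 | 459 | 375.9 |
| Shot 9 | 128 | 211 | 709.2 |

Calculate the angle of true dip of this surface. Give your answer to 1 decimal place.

Let the plane be z = a·x + b·y + c.
Shot 8−Shot 7: −304a + 38b = −194.6;  Shot 9−Shot 7: −139a − 210b = 138.7.
Solving gives a = 0.51496, b = −1.00133.
Gradient magnitude |∇z| = √(a² + b²) = √(0.26519 + 1.00267) = 1.12599.
True dip = arctan(1.12599) = 48.4°, dipping toward NNW (azimuth ≈ 333°).

48.4°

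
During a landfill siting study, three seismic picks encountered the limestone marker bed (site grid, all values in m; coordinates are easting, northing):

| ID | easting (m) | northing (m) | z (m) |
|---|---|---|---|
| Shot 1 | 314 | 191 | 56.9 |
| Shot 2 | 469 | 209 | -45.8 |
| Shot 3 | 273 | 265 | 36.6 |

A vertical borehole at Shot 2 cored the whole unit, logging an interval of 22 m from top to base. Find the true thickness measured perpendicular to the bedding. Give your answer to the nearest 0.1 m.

16.8 m

Two edge vectors: Shot 1→Shot 2 = (155, 18, -102.7), Shot 1→Shot 3 = (-41, 74, -20.3).
Normal n = (Shot 1→Shot 2) × (Shot 1→Shot 3) = (7234.4, 7357.2, 12208).
So ∂z/∂easting = −n_x/n_z = −0.59260 and ∂z/∂northing = −n_y/n_z = −0.60265.
|∇z| = √(a²+b²) = 0.84520, so dip δ = arctan(0.84520) = 40.20°.
True thickness = vertical thickness × cos δ = 22 × cos 40.20° = 16.8 m.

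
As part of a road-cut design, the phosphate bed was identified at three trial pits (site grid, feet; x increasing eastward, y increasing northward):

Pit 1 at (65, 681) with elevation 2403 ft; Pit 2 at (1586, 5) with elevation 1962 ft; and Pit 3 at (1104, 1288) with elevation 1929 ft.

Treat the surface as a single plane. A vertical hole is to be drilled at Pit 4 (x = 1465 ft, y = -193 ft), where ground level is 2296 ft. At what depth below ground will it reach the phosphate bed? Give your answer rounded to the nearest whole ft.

258 ft

Two edge vectors: Pit 1→Pit 2 = (1521, -676, -441), Pit 1→Pit 3 = (1039, 607, -474).
Normal n = (Pit 1→Pit 2) × (Pit 1→Pit 3) = (588111, 262755, 1625611).
So ∂z/∂x = −n_x/n_z = −0.36178 and ∂z/∂y = −n_y/n_z = −0.16163.
Intercept c from Pit 1: 2403 + 23.52 + 110.07 = 2536.59.
At (1465, -193): z_contact = −530.0 + 31.2 + 2536.59 = 2037.8 ft.
Depth below ground = 2296 − 2037.8 = 258 ft.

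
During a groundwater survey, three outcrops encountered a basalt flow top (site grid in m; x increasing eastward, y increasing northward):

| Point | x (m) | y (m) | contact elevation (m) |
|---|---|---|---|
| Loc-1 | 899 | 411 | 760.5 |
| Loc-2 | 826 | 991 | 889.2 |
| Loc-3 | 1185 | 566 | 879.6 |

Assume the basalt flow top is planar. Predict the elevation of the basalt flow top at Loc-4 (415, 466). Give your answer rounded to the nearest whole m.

Two edge vectors: Loc-1→Loc-2 = (-73, 580, 128.7), Loc-1→Loc-3 = (286, 155, 119.1).
Normal n = (Loc-1→Loc-2) × (Loc-1→Loc-3) = (49129.5, 45502.5, -177195).
So ∂z/∂x = −n_x/n_z = 0.27726 and ∂z/∂y = −n_y/n_z = 0.25679.
Intercept c from Loc-1: 760.5 − 249.26 − 105.54 = 405.70.
At (415, 466): z = 115.1 + 119.7 + 405.70 = 640.4 m.

640 m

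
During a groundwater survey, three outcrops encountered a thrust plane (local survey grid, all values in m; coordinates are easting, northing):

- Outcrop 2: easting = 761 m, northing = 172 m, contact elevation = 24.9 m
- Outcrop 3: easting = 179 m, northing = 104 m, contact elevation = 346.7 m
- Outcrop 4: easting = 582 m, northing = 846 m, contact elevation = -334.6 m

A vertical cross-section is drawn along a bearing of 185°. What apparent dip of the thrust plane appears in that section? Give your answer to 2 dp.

Let the plane be z = a·easting + b·northing + c.
Outcrop 3−Outcrop 2: −582a − 68b = 321.8;  Outcrop 4−Outcrop 2: −179a + 674b = −359.5.
Solving gives a = −0.47584, b = −0.65975.
Unit vector along 185° is (sin 185°, cos 185°) = (-0.0872, -0.9962).
Slope in that direction = a·(-0.0872) + b·(-0.9962) = 0.69872.
Apparent dip = arctan|0.69872| = 34.94° (true dip is 39.1°, so apparent ≤ true as expected).

34.94°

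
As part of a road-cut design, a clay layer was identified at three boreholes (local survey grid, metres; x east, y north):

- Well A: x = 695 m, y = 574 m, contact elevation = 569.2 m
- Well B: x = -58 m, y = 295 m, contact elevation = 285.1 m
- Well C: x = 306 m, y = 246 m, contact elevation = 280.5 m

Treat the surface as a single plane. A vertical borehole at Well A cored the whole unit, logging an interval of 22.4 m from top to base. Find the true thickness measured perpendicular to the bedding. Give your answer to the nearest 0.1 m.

Let the plane be z = a·x + b·y + c.
Well B−Well A: −753a − 279b = −284.1;  Well C−Well A: −389a − 328b = −288.7.
Solving gives a = 0.09128, b = 0.77193.
|∇z| = √(a²+b²) = 0.77731, so dip δ = arctan(0.77731) = 37.86°.
True thickness = vertical thickness × cos δ = 22.4 × cos 37.86° = 17.7 m.

17.7 m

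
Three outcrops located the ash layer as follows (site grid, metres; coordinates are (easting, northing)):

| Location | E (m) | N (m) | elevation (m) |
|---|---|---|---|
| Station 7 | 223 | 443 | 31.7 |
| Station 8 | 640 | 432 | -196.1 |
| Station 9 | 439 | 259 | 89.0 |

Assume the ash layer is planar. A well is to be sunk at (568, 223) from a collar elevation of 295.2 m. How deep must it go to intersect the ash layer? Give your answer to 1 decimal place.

244.6 m

Two edge vectors: Station 7→Station 8 = (417, -11, -227.8), Station 7→Station 9 = (216, -184, 57.3).
Normal n = (Station 7→Station 8) × (Station 7→Station 9) = (-42545.5, -73098.9, -74352).
So ∂z/∂E = −n_x/n_z = −0.57222 and ∂z/∂N = −n_y/n_z = −0.98315.
Intercept c from Station 7: 31.7 + 127.60 + 435.53 = 594.84.
At (568, 223): z_contact = −325.02 − 219.24 + 594.84 = 50.58 m.
Depth below ground = 295.2 − 50.58 = 244.6 m.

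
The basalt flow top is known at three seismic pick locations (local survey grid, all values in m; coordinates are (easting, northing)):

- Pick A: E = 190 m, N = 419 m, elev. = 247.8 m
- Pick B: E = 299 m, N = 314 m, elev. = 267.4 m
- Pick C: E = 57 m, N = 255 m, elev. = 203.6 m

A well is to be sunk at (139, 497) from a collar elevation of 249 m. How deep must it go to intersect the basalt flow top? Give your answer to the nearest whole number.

8 m

Two edge vectors: Pick A→Pick B = (109, -105, 19.6), Pick A→Pick C = (-133, -164, -44.2).
Normal n = (Pick A→Pick B) × (Pick A→Pick C) = (7855.4, 2211, -31841).
So ∂z/∂E = −n_x/n_z = 0.24671 and ∂z/∂N = −n_y/n_z = 0.06944.
Intercept c from Pick A: 247.8 − 46.87 − 29.09 = 171.83.
At (139, 497): z_contact = 34.3 + 34.5 + 171.83 = 240.6 m.
Depth below ground = 249 − 240.6 = 8 m.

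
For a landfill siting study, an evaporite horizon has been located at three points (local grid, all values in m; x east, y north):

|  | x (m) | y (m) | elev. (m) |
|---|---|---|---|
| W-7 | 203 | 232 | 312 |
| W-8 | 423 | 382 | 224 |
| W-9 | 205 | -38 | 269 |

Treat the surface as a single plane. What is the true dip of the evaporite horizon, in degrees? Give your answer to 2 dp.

27.90°

Let the plane be z = a·x + b·y + c.
W-8−W-7: 220a + 150b = −88;  W-9−W-7: 2a − 270b = −43.
Solving gives a = −0.50603, b = 0.15551.
Gradient magnitude |∇z| = √(a² + b²) = √(0.25607 + 0.02418) = 0.52939.
True dip = arctan(0.52939) = 27.90°, dipping toward ESE (azimuth ≈ 107°).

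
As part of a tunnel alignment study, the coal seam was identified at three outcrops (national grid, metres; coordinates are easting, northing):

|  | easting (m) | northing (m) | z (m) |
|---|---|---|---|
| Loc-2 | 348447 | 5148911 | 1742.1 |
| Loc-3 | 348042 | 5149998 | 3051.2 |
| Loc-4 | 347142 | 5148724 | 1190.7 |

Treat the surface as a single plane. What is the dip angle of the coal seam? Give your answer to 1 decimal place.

Two edge vectors: Loc-2→Loc-3 = (-405, 1087, 1309.1), Loc-2→Loc-4 = (-1305, -187, -551.4).
Normal n = (Loc-2→Loc-3) × (Loc-2→Loc-4) = (-354570.1, -1931692.5, 1494270).
So ∂z/∂easting = −n_x/n_z = 0.23729 and ∂z/∂northing = −n_y/n_z = 1.29273.
Gradient magnitude |∇z| = √(a² + b²) = √(0.05630 + 1.67116) = 1.31433.
True dip = arctan(1.31433) = 52.7°, dipping toward S (azimuth ≈ 190°).

52.7°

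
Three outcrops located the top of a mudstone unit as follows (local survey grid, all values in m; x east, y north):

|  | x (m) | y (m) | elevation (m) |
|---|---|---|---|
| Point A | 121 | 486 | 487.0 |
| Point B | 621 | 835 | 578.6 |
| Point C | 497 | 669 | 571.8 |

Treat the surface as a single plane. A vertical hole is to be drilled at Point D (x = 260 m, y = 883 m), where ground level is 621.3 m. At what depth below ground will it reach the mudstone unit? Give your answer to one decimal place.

Two edge vectors: Point A→Point B = (500, 349, 91.6), Point A→Point C = (376, 183, 84.8).
Normal n = (Point A→Point B) × (Point A→Point C) = (12832.4, -7958.4, -39724).
So ∂z/∂x = −n_x/n_z = 0.32304 and ∂z/∂y = −n_y/n_z = −0.20034.
Intercept c from Point A: 487 − 39.09 + 97.37 = 545.28.
At (260, 883): z_contact = 83.99 − 176.90 + 545.28 = 452.37 m.
Depth below ground = 621.3 − 452.37 = 168.9 m.

168.9 m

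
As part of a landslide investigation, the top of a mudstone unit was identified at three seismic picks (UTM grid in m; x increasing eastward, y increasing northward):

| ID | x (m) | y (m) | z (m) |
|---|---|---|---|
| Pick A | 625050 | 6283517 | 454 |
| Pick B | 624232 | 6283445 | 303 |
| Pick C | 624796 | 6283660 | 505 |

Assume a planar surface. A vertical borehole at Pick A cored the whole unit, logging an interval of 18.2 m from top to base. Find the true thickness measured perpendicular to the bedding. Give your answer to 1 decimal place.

15.6 m

Let the plane be z = a·x + b·y + c.
Pick B−Pick A: −818a − 72b = −151;  Pick C−Pick A: −254a + 143b = 51.
Solving gives a = 0.13249, b = 0.59198.
|∇z| = √(a²+b²) = 0.60662, so dip δ = arctan(0.60662) = 31.24°.
True thickness = vertical thickness × cos δ = 18.2 × cos 31.24° = 15.6 m.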